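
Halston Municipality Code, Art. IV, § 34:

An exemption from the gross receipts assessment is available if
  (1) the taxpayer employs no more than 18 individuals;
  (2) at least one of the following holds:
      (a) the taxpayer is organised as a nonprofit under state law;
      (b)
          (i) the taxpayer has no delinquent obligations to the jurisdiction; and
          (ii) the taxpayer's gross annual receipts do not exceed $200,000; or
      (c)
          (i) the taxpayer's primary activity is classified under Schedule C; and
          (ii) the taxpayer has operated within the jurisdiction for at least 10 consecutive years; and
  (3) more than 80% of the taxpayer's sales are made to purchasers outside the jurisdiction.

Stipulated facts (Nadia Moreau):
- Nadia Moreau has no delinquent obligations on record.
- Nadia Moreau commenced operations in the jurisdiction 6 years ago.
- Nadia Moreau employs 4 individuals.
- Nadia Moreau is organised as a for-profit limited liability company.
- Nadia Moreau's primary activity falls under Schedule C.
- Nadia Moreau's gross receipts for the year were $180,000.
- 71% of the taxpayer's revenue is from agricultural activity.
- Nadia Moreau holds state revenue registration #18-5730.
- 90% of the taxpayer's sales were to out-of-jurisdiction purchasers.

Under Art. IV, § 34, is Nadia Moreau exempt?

Yes — exempt.

(1) ≤ 18 employees — satisfied.
(a) nonprofit — fails.
(i) no delinquency — satisfied.
(ii) receipts ≤ $200,000 — satisfied.
So (b) is satisfied (T AND T).
(i) Schedule C activity — satisfied.
(ii) ≥ 10 yrs in jurisdiction — fails.
So (c) is not satisfied (T AND F).
(2) = F OR T OR F = true.
(3) >80% out-of-jur. sales — met.
Overall: T AND T AND T → true.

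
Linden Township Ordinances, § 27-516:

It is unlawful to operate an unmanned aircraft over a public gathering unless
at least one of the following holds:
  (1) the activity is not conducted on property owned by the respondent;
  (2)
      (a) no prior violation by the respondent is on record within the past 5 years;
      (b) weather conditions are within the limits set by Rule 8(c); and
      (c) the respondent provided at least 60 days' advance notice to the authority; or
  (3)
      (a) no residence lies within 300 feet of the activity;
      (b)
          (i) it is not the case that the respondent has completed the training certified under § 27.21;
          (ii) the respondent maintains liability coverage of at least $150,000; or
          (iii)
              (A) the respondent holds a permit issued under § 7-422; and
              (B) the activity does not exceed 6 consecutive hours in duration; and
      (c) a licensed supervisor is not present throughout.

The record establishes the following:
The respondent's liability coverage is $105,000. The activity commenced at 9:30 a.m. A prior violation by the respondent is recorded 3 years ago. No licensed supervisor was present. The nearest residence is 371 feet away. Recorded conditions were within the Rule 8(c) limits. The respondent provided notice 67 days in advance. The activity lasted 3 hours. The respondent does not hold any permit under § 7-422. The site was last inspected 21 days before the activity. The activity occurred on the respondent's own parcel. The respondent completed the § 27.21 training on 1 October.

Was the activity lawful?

(1) not (own property) — not met.
(a) no prior violation — fails.
(b) weather ok — holds.
(c) ≥60 days' notice — satisfied.
(2) = F AND T AND T = false.
(a) no residence in 300 ft — holds.
(i) not (training certified) — not met.
(ii) coverage ≥ $150,000 — not satisfied.
(A) holds permit — fails.
(B) ≤ 6 hrs duration — met.
(iii) = F AND T = false.
(b) = F OR F OR F = false.
(c) not (supervisor present) — met.
So (3) is not satisfied (T AND F AND T).
Overall = F OR F OR F = false.

No — unlawful.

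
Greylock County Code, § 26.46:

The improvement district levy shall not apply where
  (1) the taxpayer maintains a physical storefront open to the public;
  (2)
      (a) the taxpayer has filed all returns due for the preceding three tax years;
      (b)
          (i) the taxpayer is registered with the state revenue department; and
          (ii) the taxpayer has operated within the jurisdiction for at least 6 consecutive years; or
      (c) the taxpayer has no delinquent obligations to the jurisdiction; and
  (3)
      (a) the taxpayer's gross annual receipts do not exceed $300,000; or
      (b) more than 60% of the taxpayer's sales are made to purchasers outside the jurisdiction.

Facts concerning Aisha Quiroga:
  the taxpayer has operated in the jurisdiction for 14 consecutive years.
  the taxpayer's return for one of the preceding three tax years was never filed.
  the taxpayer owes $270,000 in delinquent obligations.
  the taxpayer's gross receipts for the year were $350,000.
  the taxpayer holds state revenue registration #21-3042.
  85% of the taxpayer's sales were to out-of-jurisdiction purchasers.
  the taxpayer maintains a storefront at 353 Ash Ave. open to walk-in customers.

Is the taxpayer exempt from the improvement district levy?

Yes — exempt.

(1) has storefront — met.
(a) returns current — not satisfied.
(i) state-registered — holds.
(ii) ≥ 6 yrs in jurisdiction — satisfied.
So (b) is satisfied (T AND T).
(c) no delinquency — fails.
(2): F OR T OR F → true.
(a) receipts ≤ $300,000 — not met.
(b) >60% out-of-jur. sales — met.
(3): F OR T → true.
Overall = T AND T AND T = true.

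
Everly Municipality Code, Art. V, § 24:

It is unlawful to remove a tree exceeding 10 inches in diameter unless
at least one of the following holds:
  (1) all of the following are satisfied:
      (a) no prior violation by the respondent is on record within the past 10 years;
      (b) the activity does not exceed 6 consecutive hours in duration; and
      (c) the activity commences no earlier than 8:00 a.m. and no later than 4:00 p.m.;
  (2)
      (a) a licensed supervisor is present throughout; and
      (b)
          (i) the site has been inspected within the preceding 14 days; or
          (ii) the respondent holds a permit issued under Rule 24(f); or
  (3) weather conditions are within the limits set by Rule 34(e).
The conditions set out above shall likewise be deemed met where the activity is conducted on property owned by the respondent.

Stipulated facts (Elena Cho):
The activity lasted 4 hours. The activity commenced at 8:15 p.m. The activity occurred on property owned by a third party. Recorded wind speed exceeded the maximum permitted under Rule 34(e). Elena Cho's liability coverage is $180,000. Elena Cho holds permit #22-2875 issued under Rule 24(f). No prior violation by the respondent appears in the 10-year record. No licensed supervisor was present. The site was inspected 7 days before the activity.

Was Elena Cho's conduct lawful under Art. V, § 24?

(a) no prior violation — satisfied.
(b) ≤ 6 hrs duration — satisfied.
(c) start within hours — not satisfied.
(1) = T AND T AND F = false.
(a) supervisor present — fails.
(i) site inspected — met.
(ii) holds permit — met.
(b): T OR T → true.
(2) = F AND T = false.
(3) weather ok — not met.
So Overall is not satisfied (F OR F OR F).
Exception (own property) — not satisfied.
Result: main false OR exception false → false.

No — unlawful.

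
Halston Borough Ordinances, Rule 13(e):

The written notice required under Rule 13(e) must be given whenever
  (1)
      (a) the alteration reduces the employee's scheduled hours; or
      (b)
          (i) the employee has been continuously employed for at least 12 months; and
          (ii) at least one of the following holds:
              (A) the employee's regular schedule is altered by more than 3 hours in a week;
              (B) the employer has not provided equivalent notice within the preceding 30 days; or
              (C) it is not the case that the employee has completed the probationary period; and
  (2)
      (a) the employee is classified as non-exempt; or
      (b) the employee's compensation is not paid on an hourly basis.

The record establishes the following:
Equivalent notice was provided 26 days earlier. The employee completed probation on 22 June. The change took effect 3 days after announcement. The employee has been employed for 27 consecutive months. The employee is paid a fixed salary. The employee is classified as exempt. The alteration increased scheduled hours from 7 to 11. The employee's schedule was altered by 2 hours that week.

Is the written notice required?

(a) hours reduced — not satisfied.
(i) tenure ≥ 12 mo. — holds.
(A) schedule shift > 3h — not met.
(B) no recent notice — not met.
(C) not (past probation) — not met.
(ii) = F OR F OR F = false.
(b): T AND F → false.
So (1) is not satisfied (F OR F).
(a) non-exempt — not satisfied.
(b) not (hourly-paid) — met.
(2) = F OR T = true.
Overall: F AND T → false.

No — not required.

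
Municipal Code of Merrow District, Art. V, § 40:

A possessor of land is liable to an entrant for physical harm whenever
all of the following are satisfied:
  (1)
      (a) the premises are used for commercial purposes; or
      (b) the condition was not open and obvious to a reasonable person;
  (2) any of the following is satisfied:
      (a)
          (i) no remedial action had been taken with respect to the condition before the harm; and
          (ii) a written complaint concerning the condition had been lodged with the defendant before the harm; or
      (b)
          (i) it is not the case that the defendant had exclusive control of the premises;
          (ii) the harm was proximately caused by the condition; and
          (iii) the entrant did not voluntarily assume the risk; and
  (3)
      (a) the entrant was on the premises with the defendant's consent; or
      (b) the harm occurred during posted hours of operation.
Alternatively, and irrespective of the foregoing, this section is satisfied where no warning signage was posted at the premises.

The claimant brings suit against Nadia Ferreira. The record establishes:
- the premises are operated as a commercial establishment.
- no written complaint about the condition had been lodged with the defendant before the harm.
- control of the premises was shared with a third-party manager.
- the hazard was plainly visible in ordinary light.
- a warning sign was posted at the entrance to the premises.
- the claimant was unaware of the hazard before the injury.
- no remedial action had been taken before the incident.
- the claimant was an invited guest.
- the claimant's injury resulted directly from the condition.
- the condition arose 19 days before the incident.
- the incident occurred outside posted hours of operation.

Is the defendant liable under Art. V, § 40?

Yes — liable.

(a) commercial use — met.
(b) not open/obvious — fails.
So (1) is satisfied (T OR F).
(i) no remedial action — holds.
(ii) complaint lodged — not met.
So (a) is not satisfied (T AND F).
(i) not (exclusive control) — satisfied.
(ii) proximate cause — satisfied.
(iii) no assumed risk — satisfied.
So (b) is satisfied (T AND T AND T).
(2): F OR T → true.
(a) consent to enter — met.
(b) during posted hours — fails.
(3) = T OR F = true.
Overall: T AND T AND T → true.
Exception (no signage posted) — not satisfied.
Result: main true OR exception false → true.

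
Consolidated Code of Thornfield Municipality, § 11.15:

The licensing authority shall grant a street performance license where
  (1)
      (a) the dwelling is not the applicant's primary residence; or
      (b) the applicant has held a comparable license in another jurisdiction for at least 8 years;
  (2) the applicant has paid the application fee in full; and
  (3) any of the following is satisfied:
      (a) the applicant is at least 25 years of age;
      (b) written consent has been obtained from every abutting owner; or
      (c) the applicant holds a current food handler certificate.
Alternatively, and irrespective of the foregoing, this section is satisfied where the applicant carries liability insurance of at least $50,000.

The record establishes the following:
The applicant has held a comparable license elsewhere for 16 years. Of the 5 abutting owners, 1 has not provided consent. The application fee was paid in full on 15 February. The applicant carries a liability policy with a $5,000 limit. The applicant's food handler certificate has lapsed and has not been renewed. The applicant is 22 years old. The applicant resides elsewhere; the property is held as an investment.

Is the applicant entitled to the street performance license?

No — denied.

(a) not (primary residence) — satisfied.
(b) prior license ≥ 8 yr — met.
(1) = T OR T = true.
(2) fee paid — met.
(a) age ≥ 25 — not met.
(b) all abutters consent — not satisfied.
(c) food handler cert. — fails.
(3) = F OR F OR F = false.
So Overall is not satisfied (T AND T AND F).
Exception (insurance ≥ $50,000) — not satisfied.
Result: main false OR exception false → false.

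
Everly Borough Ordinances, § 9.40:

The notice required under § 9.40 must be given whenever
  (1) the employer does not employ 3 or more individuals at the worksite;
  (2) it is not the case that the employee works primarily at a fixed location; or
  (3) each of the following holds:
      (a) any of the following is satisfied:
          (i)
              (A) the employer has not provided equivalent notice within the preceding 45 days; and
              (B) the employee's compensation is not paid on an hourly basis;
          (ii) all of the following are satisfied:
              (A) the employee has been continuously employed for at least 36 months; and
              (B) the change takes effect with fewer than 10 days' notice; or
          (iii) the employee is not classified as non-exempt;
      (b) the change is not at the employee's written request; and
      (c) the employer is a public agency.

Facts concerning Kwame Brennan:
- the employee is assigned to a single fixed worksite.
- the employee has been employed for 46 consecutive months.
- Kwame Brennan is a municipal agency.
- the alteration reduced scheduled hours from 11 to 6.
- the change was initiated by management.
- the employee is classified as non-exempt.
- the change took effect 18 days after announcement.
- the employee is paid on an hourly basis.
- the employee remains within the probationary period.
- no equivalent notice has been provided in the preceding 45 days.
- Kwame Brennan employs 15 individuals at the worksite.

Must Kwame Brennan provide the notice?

(1) not (≥ 3 at site) — fails.
(2) not (fixed location) — not met.
(A) no recent notice — holds.
(B) not (hourly-paid) — not satisfied.
(i): T AND F → false.
(A) tenure ≥ 36 mo. — met.
(B) < 10 days' notice — not met.
So (ii) is not satisfied (T AND F).
(iii) not (non-exempt) — not met.
(a): F OR F OR F → false.
(b) not employee-requested — met.
(c) public agency — satisfied.
(3) = F AND T AND T = false.
Overall: F OR F OR F → false.

No — not required.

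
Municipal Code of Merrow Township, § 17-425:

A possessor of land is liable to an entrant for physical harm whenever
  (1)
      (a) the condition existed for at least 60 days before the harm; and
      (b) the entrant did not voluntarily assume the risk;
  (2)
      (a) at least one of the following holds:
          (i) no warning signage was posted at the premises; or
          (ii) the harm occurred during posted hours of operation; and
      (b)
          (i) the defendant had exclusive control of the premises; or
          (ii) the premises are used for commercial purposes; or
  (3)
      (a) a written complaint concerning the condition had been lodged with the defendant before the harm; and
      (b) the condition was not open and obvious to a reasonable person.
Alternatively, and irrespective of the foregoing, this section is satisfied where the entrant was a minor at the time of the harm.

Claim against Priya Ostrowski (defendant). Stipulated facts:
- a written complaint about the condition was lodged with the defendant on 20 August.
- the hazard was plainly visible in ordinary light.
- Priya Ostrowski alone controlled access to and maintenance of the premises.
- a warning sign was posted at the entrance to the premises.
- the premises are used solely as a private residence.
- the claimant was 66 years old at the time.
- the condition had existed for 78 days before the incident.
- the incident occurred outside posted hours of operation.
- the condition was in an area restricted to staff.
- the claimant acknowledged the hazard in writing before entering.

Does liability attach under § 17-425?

(a) condition ≥60 days old — met.
(b) no assumed risk — not satisfied.
So (1) is not satisfied (T AND F).
(i) no signage posted — not satisfied.
(ii) during posted hours — not satisfied.
(a): F OR F → false.
(i) exclusive control — satisfied.
(ii) commercial use — fails.
(b) = T OR F = true.
So (2) is not satisfied (F AND T).
(a) complaint lodged — holds.
(b) not open/obvious — not met.
(3): T AND F → false.
Overall: F OR F OR F → false.
Exception (entrant a minor) — not satisfied.
Result: main false OR exception false → false.

No — not liable.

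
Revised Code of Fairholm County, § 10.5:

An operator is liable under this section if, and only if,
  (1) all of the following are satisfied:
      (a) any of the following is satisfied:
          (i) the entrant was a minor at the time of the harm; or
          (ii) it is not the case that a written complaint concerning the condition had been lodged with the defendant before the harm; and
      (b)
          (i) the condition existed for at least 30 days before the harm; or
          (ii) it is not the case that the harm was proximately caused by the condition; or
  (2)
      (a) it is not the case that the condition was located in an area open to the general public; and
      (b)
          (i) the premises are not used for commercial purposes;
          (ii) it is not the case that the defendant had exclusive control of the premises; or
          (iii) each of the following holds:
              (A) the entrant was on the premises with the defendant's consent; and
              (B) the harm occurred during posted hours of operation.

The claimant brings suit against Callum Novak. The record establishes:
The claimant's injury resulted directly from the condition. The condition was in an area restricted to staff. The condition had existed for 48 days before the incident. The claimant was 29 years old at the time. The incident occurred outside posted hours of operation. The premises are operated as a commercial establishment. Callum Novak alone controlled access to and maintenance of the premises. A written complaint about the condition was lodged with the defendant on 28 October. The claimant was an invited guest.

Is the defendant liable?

(i) entrant a minor — not satisfied.
(ii) not (complaint lodged) — not satisfied.
(a) = F OR F = false.
(i) condition ≥30 days old — met.
(ii) not (proximate cause) — fails.
So (b) is satisfied (T OR F).
(1): F AND T → false.
(a) not (public area) — holds.
(i) not (commercial use) — fails.
(ii) not (exclusive control) — not met.
(A) consent to enter — holds.
(B) during posted hours — not satisfied.
So (iii) is not satisfied (T AND F).
So (b) is not satisfied (F OR F OR F).
(2) = T AND F = false.
Overall: F OR F → false.

No — not liable.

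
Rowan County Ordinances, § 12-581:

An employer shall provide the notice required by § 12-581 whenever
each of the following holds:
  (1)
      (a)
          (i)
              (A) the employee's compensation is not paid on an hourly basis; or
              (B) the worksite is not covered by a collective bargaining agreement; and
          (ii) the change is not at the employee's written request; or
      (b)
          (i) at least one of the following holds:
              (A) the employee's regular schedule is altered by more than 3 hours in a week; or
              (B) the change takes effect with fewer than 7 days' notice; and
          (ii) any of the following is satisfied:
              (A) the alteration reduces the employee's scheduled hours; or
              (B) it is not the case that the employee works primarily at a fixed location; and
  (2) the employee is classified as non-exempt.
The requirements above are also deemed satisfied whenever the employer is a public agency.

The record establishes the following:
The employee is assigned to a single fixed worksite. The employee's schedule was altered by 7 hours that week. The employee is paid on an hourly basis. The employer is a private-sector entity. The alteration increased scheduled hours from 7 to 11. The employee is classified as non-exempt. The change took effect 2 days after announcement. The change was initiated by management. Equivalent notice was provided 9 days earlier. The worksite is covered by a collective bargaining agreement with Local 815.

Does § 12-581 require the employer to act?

(A) not (hourly-paid) — not satisfied.
(B) no CBA — not satisfied.
(i) = F OR F = false.
(ii) not employee-requested — satisfied.
(a) = F AND T = false.
(A) schedule shift > 3h — holds.
(B) < 7 days' notice — satisfied.
So (i) is satisfied (T OR T).
(A) hours reduced — not satisfied.
(B) not (fixed location) — not met.
(ii) = F OR F = false.
(b): T AND F → false.
(1) = F OR F = false.
(2) non-exempt — holds.
So Overall is not satisfied (F AND T).
Exception (public agency) — not satisfied.
Result: main false OR exception false → false.

No — not required.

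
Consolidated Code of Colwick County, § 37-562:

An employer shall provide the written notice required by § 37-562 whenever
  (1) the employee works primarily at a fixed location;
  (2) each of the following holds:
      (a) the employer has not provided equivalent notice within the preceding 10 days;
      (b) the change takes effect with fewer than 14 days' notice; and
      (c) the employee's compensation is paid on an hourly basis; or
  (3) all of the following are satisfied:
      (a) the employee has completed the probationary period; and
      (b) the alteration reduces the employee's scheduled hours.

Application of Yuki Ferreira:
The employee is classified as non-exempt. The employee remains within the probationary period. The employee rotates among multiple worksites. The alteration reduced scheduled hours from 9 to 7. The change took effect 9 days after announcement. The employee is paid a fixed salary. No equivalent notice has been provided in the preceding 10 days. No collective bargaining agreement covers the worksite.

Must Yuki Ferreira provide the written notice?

(1) fixed location — not met.
(a) no recent notice — holds.
(b) < 14 days' notice — met.
(c) hourly-paid — fails.
So (2) is not satisfied (T AND T AND F).
(a) past probation — not satisfied.
(b) hours reduced — holds.
So (3) is not satisfied (F AND T).
Overall = F OR F OR F = false.

No — not required.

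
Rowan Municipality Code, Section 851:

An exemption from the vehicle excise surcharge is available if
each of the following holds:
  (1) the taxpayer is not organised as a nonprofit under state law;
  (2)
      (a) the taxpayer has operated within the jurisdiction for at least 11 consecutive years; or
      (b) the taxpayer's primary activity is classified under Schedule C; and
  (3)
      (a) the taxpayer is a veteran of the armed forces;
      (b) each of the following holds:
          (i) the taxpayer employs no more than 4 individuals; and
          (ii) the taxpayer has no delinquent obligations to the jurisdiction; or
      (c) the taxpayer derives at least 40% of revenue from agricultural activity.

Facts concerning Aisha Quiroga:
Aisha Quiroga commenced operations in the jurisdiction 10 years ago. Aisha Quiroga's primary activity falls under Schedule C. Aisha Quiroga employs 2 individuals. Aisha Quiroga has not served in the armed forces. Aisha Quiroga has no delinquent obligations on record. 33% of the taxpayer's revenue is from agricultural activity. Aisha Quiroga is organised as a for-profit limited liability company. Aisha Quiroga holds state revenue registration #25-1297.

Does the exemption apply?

(1) not (nonprofit) — holds.
(a) ≥ 11 yrs in jurisdiction — not satisfied.
(b) Schedule C activity — met.
So (2) is satisfied (F OR T).
(a) veteran — fails.
(i) ≤ 4 employees — met.
(ii) no delinquency — met.
So (b) is satisfied (T AND T).
(c) ≥40% agricultural — not met.
(3): F OR T OR F → true.
Overall: T AND T AND T → true.

Yes — exempt.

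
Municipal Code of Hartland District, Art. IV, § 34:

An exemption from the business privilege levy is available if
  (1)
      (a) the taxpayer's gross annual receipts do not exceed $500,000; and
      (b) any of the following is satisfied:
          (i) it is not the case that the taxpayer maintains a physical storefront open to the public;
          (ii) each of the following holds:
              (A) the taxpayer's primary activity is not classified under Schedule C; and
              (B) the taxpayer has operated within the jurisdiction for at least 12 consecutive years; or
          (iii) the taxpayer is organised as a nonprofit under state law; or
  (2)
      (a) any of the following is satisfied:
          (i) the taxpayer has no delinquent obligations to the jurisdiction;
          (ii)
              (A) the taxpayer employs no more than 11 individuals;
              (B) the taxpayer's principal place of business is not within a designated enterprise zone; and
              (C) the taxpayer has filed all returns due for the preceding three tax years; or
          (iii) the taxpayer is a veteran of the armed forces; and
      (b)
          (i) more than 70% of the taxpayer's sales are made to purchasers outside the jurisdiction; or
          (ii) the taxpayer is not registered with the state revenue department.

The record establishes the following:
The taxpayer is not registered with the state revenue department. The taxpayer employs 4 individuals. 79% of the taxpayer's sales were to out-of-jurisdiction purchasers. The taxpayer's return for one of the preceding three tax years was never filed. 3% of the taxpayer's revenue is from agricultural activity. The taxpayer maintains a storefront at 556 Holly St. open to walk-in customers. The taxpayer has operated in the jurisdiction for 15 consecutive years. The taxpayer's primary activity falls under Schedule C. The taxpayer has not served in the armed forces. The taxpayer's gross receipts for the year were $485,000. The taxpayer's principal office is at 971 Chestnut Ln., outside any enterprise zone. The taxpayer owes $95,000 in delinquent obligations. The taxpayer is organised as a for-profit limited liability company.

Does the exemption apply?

No — not exempt.

(a) receipts ≤ $500,000 — satisfied.
(i) not (has storefront) — not satisfied.
(A) not (Schedule C activity) — not met.
(B) ≥ 12 yrs in jurisdiction — holds.
(ii) = F AND T = false.
(iii) nonprofit — fails.
So (b) is not satisfied (F OR F OR F).
(1) = T AND F = false.
(i) no delinquency — fails.
(A) ≤ 11 employees — met.
(B) not (in enterprise zone) — holds.
(C) returns current — not satisfied.
(ii) = T AND T AND F = false.
(iii) veteran — fails.
(a): F OR F OR F → false.
(i) >70% out-of-jur. sales — met.
(ii) not (state-registered) — holds.
So (b) is satisfied (T OR T).
(2): F AND T → false.
So Overall is not satisfied (F OR F).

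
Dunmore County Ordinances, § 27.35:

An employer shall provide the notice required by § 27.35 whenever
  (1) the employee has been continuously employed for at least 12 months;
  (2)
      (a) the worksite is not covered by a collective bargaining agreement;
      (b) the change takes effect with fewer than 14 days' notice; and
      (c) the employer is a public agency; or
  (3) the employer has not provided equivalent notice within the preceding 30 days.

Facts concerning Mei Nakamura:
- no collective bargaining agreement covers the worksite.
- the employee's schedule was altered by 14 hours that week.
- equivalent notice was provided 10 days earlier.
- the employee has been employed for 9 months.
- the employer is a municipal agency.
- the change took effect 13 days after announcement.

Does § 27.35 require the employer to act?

Yes — required.

(1) tenure ≥ 12 mo. — fails.
(a) no CBA — satisfied.
(b) < 14 days' notice — satisfied.
(c) public agency — holds.
So (2) is satisfied (T AND T AND T).
(3) no recent notice — not met.
Overall: F OR T OR F → true.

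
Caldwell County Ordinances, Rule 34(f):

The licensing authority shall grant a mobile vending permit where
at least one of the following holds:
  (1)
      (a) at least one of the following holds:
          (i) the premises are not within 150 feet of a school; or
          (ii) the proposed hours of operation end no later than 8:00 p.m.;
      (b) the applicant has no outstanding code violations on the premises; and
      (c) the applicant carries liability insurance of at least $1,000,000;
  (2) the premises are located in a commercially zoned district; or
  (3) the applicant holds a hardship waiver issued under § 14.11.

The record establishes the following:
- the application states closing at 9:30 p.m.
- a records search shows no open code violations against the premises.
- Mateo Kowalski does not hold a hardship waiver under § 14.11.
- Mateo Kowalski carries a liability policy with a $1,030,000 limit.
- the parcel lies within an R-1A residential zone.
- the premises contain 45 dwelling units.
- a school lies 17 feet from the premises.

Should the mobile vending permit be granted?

No — denied.

(i) ≥150 ft from school — not satisfied.
(ii) closes by 8 p.m. — not met.
So (a) is not satisfied (F OR F).
(b) no code violations — satisfied.
(c) insurance ≥ $1,000,000 — satisfied.
(1) = F AND T AND T = false.
(2) commercially zoned — fails.
(3) hardship waiver — not satisfied.
Overall: F OR F OR F → false.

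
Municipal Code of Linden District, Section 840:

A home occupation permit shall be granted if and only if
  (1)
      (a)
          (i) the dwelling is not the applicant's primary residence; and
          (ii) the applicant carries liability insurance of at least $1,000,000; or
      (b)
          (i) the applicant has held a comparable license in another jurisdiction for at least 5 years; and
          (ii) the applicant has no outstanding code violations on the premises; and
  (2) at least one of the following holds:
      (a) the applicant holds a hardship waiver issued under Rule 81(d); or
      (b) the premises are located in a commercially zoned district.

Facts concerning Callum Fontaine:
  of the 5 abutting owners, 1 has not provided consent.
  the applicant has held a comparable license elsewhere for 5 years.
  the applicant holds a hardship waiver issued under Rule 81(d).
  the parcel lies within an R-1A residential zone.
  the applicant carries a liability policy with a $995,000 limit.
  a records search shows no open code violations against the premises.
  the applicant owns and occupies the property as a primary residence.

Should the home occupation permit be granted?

(i) not (primary residence) — not satisfied.
(ii) insurance ≥ $1,000,000 — not met.
(a): F AND F → false.
(i) prior license ≥ 5 yr — satisfied.
(ii) no code violations — satisfied.
(b) = T AND T = true.
So (1) is satisfied (F OR T).
(a) hardship waiver — holds.
(b) commercially zoned — not met.
So (2) is satisfied (T OR F).
Overall: T AND T → true.

Yes — granted.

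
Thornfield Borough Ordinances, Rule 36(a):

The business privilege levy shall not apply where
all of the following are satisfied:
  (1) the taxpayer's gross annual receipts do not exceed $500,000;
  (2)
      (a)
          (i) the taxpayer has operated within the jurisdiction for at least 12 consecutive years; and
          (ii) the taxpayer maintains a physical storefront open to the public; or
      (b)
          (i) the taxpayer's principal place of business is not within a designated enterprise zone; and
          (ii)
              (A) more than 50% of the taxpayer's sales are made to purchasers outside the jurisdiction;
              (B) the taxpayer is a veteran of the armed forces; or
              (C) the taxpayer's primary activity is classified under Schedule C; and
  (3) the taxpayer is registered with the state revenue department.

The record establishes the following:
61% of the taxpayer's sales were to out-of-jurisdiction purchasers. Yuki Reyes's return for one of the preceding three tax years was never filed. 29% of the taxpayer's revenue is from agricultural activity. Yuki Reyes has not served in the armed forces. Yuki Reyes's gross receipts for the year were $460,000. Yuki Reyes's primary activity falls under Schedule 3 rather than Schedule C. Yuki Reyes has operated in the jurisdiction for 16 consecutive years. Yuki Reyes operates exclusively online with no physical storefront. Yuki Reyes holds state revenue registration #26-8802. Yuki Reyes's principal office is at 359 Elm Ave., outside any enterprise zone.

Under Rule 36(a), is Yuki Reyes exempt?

Yes — exempt.

(1) receipts ≤ $500,000 — holds.
(i) ≥ 12 yrs in jurisdiction — holds.
(ii) has storefront — not met.
So (a) is not satisfied (T AND F).
(i) not (in enterprise zone) — satisfied.
(A) >50% out-of-jur. sales — satisfied.
(B) veteran — not satisfied.
(C) Schedule C activity — not satisfied.
(ii) = T OR F OR F = true.
So (b) is satisfied (T AND T).
So (2) is satisfied (F OR T).
(3) state-registered — holds.
So Overall is satisfied (T AND T AND T).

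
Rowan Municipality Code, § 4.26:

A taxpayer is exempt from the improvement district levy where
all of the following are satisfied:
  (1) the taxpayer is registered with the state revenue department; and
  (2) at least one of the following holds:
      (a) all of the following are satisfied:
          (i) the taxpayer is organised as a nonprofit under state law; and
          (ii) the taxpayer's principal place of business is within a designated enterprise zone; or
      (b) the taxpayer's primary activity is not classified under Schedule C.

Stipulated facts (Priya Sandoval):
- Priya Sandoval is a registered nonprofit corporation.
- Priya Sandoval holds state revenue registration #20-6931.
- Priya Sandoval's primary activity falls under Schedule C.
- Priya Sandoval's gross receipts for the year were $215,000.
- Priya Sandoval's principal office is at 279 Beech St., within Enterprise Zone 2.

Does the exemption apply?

Yes — exempt.

(1) state-registered — met.
(i) nonprofit — holds.
(ii) in enterprise zone — met.
So (a) is satisfied (T AND T).
(b) not (Schedule C activity) — not satisfied.
(2): T OR F → true.
Overall: T AND T → true.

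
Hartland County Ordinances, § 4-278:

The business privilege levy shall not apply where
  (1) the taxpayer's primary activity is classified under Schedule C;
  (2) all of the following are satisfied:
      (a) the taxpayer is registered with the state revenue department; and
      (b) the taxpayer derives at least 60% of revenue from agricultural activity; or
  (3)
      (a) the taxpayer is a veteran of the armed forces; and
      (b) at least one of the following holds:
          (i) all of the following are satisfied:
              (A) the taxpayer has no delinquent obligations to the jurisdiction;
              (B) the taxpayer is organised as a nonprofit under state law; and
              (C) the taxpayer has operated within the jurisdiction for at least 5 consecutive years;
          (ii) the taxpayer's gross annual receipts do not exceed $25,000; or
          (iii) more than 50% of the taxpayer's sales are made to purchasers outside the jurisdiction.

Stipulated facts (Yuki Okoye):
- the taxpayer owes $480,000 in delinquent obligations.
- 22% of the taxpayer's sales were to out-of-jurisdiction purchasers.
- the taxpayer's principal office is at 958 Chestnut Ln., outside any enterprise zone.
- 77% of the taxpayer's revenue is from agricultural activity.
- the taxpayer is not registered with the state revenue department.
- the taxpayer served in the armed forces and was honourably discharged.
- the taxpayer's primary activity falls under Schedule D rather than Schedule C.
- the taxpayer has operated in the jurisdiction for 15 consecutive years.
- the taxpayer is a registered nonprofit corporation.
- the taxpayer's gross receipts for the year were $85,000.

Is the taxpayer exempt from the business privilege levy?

(1) Schedule C activity — not met.
(a) state-registered — not met.
(b) ≥60% agricultural — holds.
So (2) is not satisfied (F AND T).
(a) veteran — satisfied.
(A) no delinquency — fails.
(B) nonprofit — satisfied.
(C) ≥ 5 yrs in jurisdiction — met.
(i) = F AND T AND T = false.
(ii) receipts ≤ $25,000 — not satisfied.
(iii) >50% out-of-jur. sales — fails.
(b) = F OR F OR F = false.
So (3) is not satisfied (T AND F).
So Overall is not satisfied (F OR F OR F).

No — not exempt.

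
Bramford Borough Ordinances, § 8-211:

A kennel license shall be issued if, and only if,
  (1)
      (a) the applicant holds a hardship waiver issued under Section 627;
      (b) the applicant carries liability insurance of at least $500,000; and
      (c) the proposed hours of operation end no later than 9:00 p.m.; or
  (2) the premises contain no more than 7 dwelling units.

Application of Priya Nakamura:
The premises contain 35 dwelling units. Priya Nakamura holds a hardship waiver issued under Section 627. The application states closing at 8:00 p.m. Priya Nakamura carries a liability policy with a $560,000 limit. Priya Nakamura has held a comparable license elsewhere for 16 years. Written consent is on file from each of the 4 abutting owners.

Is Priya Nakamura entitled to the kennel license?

(a) hardship waiver — holds.
(b) insurance ≥ $500,000 — satisfied.
(c) closes by 9 p.m. — met.
(1) = T AND T AND T = true.
(2) ≤ 7 units — fails.
So Overall is satisfied (T OR F).

Yes — granted.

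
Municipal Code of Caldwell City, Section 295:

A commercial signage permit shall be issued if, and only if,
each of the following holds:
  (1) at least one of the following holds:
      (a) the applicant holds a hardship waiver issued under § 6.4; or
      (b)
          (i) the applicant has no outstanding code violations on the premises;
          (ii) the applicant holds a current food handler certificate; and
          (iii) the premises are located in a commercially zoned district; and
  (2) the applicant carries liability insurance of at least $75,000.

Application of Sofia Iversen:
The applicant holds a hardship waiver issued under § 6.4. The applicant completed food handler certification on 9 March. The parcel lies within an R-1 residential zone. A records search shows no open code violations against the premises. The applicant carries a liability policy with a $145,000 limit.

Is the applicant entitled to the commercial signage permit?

Yes — granted.

(a) hardship waiver — met.
(i) no code violations — holds.
(ii) food handler cert. — met.
(iii) commercially zoned — not satisfied.
So (b) is not satisfied (T AND T AND F).
(1): T OR F → true.
(2) insurance ≥ $75,000 — holds.
Overall = T AND T = true.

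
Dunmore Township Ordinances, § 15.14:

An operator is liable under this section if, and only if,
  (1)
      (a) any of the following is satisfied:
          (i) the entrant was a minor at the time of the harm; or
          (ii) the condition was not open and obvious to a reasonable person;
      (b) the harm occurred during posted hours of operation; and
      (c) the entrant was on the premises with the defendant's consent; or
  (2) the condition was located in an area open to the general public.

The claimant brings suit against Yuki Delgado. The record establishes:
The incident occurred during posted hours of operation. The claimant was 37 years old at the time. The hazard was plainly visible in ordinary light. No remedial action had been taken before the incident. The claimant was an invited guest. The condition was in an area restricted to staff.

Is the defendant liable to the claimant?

(i) entrant a minor — fails.
(ii) not open/obvious — not satisfied.
(a) = F OR F = false.
(b) during posted hours — holds.
(c) consent to enter — satisfied.
So (1) is not satisfied (F AND T AND T).
(2) public area — not satisfied.
Overall = F OR F = false.

No — not liable.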